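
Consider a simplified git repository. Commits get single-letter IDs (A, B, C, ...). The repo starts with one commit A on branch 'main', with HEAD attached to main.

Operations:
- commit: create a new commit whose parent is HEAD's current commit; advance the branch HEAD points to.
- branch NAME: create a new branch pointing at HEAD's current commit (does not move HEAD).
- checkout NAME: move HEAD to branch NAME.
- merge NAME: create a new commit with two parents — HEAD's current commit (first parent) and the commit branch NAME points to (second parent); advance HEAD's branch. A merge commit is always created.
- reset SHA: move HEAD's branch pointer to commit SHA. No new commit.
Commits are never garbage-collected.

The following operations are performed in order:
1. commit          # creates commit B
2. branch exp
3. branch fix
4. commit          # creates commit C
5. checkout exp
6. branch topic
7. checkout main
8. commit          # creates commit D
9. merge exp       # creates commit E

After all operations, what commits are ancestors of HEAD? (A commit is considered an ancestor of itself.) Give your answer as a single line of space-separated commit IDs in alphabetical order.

After op 1 (commit): HEAD=main@B [main=B]
After op 2 (branch): HEAD=main@B [exp=B main=B]
After op 3 (branch): HEAD=main@B [exp=B fix=B main=B]
After op 4 (commit): HEAD=main@C [exp=B fix=B main=C]
After op 5 (checkout): HEAD=exp@B [exp=B fix=B main=C]
After op 6 (branch): HEAD=exp@B [exp=B fix=B main=C topic=B]
After op 7 (checkout): HEAD=main@C [exp=B fix=B main=C topic=B]
After op 8 (commit): HEAD=main@D [exp=B fix=B main=D topic=B]
After op 9 (merge): HEAD=main@E [exp=B fix=B main=E topic=B]

Answer: A B C D E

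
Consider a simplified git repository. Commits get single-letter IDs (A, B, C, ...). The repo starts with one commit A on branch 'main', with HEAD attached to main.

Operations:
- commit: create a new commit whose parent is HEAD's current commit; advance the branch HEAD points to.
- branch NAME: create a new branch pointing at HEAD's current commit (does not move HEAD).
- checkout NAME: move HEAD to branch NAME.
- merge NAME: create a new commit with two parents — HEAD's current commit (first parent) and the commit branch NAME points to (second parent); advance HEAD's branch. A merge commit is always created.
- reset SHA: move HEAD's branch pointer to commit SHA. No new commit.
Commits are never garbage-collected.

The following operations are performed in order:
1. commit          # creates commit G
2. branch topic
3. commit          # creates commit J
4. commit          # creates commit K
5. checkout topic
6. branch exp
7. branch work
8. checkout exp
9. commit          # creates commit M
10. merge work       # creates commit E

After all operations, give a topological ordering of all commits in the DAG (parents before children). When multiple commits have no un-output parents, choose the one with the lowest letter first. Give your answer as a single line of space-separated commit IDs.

Answer: A G J K M E

Derivation:
After op 1 (commit): HEAD=main@G [main=G]
After op 2 (branch): HEAD=main@G [main=G topic=G]
After op 3 (commit): HEAD=main@J [main=J topic=G]
After op 4 (commit): HEAD=main@K [main=K topic=G]
After op 5 (checkout): HEAD=topic@G [main=K topic=G]
After op 6 (branch): HEAD=topic@G [exp=G main=K topic=G]
After op 7 (branch): HEAD=topic@G [exp=G main=K topic=G work=G]
After op 8 (checkout): HEAD=exp@G [exp=G main=K topic=G work=G]
After op 9 (commit): HEAD=exp@M [exp=M main=K topic=G work=G]
After op 10 (merge): HEAD=exp@E [exp=E main=K topic=G work=G]
commit A: parents=[]
commit E: parents=['M', 'G']
commit G: parents=['A']
commit J: parents=['G']
commit K: parents=['J']
commit M: parents=['G']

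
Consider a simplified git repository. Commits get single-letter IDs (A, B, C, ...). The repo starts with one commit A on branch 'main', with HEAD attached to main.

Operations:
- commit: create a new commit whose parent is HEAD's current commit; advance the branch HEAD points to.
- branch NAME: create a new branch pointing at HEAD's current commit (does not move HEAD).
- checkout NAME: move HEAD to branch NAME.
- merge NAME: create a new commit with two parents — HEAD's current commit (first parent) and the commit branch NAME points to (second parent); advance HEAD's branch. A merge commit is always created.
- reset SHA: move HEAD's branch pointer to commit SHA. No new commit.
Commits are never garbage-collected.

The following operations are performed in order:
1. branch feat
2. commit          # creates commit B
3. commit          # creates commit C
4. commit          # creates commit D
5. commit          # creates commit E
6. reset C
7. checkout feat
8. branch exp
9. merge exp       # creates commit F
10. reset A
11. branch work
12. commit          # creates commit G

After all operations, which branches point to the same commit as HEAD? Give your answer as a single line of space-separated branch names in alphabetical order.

After op 1 (branch): HEAD=main@A [feat=A main=A]
After op 2 (commit): HEAD=main@B [feat=A main=B]
After op 3 (commit): HEAD=main@C [feat=A main=C]
After op 4 (commit): HEAD=main@D [feat=A main=D]
After op 5 (commit): HEAD=main@E [feat=A main=E]
After op 6 (reset): HEAD=main@C [feat=A main=C]
After op 7 (checkout): HEAD=feat@A [feat=A main=C]
After op 8 (branch): HEAD=feat@A [exp=A feat=A main=C]
After op 9 (merge): HEAD=feat@F [exp=A feat=F main=C]
After op 10 (reset): HEAD=feat@A [exp=A feat=A main=C]
After op 11 (branch): HEAD=feat@A [exp=A feat=A main=C work=A]
After op 12 (commit): HEAD=feat@G [exp=A feat=G main=C work=A]

Answer: feat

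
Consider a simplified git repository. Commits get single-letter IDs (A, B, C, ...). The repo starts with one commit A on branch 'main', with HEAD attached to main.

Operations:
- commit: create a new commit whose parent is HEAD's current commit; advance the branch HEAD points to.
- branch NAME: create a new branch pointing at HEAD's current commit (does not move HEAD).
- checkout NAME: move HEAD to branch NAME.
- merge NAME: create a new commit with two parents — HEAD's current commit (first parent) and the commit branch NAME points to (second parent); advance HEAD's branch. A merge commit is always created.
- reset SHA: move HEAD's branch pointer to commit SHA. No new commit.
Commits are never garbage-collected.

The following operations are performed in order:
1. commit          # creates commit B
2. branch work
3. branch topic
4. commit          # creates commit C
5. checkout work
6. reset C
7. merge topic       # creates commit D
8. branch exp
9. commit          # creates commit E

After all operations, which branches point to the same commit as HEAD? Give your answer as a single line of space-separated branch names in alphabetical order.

Answer: work

Derivation:
After op 1 (commit): HEAD=main@B [main=B]
After op 2 (branch): HEAD=main@B [main=B work=B]
After op 3 (branch): HEAD=main@B [main=B topic=B work=B]
After op 4 (commit): HEAD=main@C [main=C topic=B work=B]
After op 5 (checkout): HEAD=work@B [main=C topic=B work=B]
After op 6 (reset): HEAD=work@C [main=C topic=B work=C]
After op 7 (merge): HEAD=work@D [main=C topic=B work=D]
After op 8 (branch): HEAD=work@D [exp=D main=C topic=B work=D]
After op 9 (commit): HEAD=work@E [exp=D main=C topic=B work=E]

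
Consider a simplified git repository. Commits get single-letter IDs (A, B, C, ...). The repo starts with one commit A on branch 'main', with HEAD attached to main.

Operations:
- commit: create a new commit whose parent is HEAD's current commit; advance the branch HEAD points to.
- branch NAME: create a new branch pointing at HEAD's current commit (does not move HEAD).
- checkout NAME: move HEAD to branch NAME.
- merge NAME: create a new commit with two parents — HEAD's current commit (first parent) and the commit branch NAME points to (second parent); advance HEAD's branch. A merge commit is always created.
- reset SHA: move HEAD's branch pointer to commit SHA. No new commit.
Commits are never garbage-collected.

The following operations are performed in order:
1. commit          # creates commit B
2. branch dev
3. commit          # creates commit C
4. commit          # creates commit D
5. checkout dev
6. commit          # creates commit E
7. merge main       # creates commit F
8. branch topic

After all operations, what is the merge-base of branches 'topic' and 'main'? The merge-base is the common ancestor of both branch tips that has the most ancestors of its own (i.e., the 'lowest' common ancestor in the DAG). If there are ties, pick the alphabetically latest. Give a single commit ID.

After op 1 (commit): HEAD=main@B [main=B]
After op 2 (branch): HEAD=main@B [dev=B main=B]
After op 3 (commit): HEAD=main@C [dev=B main=C]
After op 4 (commit): HEAD=main@D [dev=B main=D]
After op 5 (checkout): HEAD=dev@B [dev=B main=D]
After op 6 (commit): HEAD=dev@E [dev=E main=D]
After op 7 (merge): HEAD=dev@F [dev=F main=D]
After op 8 (branch): HEAD=dev@F [dev=F main=D topic=F]
ancestors(topic=F): ['A', 'B', 'C', 'D', 'E', 'F']
ancestors(main=D): ['A', 'B', 'C', 'D']
common: ['A', 'B', 'C', 'D']

Answer: D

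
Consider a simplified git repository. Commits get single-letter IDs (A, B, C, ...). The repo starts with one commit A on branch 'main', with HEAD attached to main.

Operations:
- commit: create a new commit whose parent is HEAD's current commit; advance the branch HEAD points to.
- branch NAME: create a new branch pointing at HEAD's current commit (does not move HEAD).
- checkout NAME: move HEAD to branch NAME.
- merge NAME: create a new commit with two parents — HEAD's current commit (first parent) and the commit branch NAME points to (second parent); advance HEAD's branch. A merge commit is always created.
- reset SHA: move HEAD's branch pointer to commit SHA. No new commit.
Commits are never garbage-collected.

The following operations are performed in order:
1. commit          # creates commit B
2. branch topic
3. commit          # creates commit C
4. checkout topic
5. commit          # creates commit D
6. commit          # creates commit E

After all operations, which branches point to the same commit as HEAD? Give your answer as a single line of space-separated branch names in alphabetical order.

Answer: topic

Derivation:
After op 1 (commit): HEAD=main@B [main=B]
After op 2 (branch): HEAD=main@B [main=B topic=B]
After op 3 (commit): HEAD=main@C [main=C topic=B]
After op 4 (checkout): HEAD=topic@B [main=C topic=B]
After op 5 (commit): HEAD=topic@D [main=C topic=D]
After op 6 (commit): HEAD=topic@E [main=C topic=E]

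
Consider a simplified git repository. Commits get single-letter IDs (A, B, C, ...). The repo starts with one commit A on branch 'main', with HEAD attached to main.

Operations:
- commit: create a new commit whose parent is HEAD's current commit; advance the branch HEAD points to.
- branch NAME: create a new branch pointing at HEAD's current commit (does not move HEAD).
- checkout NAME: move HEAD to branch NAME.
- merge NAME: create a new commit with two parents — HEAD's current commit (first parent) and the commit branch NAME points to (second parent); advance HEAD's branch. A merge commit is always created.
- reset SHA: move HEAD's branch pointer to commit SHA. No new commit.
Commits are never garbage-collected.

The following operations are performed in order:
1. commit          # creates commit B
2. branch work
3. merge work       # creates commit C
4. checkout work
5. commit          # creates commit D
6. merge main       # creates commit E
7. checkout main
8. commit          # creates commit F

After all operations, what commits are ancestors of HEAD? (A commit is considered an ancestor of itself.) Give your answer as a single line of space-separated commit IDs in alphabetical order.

After op 1 (commit): HEAD=main@B [main=B]
After op 2 (branch): HEAD=main@B [main=B work=B]
After op 3 (merge): HEAD=main@C [main=C work=B]
After op 4 (checkout): HEAD=work@B [main=C work=B]
After op 5 (commit): HEAD=work@D [main=C work=D]
After op 6 (merge): HEAD=work@E [main=C work=E]
After op 7 (checkout): HEAD=main@C [main=C work=E]
After op 8 (commit): HEAD=main@F [main=F work=E]

Answer: A B C F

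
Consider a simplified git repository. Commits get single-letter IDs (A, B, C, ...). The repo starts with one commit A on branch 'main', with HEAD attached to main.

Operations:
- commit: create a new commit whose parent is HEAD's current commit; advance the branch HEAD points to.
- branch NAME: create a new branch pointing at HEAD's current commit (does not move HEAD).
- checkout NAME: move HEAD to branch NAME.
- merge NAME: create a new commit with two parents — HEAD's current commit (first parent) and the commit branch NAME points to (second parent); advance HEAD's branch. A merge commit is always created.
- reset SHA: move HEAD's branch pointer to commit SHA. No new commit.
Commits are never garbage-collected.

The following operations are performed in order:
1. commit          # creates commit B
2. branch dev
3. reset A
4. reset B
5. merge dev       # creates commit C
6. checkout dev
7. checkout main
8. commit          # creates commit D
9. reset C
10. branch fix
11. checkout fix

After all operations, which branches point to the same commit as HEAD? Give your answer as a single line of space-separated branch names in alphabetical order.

After op 1 (commit): HEAD=main@B [main=B]
After op 2 (branch): HEAD=main@B [dev=B main=B]
After op 3 (reset): HEAD=main@A [dev=B main=A]
After op 4 (reset): HEAD=main@B [dev=B main=B]
After op 5 (merge): HEAD=main@C [dev=B main=C]
After op 6 (checkout): HEAD=dev@B [dev=B main=C]
After op 7 (checkout): HEAD=main@C [dev=B main=C]
After op 8 (commit): HEAD=main@D [dev=B main=D]
After op 9 (reset): HEAD=main@C [dev=B main=C]
After op 10 (branch): HEAD=main@C [dev=B fix=C main=C]
After op 11 (checkout): HEAD=fix@C [dev=B fix=C main=C]

Answer: fix main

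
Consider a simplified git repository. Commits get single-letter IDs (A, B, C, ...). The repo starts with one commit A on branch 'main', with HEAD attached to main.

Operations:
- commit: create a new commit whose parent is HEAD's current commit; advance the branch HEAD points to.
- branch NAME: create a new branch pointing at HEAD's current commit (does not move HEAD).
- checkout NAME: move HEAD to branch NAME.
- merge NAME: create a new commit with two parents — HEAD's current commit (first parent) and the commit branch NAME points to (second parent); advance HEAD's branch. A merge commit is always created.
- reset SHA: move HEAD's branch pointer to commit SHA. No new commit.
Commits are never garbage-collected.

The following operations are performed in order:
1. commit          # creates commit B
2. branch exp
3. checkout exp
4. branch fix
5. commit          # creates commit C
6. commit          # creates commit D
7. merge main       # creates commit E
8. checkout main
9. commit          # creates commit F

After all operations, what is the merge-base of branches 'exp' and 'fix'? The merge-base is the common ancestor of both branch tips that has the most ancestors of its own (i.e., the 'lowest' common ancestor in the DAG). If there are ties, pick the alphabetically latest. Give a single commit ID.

Answer: B

Derivation:
After op 1 (commit): HEAD=main@B [main=B]
After op 2 (branch): HEAD=main@B [exp=B main=B]
After op 3 (checkout): HEAD=exp@B [exp=B main=B]
After op 4 (branch): HEAD=exp@B [exp=B fix=B main=B]
After op 5 (commit): HEAD=exp@C [exp=C fix=B main=B]
After op 6 (commit): HEAD=exp@D [exp=D fix=B main=B]
After op 7 (merge): HEAD=exp@E [exp=E fix=B main=B]
After op 8 (checkout): HEAD=main@B [exp=E fix=B main=B]
After op 9 (commit): HEAD=main@F [exp=E fix=B main=F]
ancestors(exp=E): ['A', 'B', 'C', 'D', 'E']
ancestors(fix=B): ['A', 'B']
common: ['A', 'B']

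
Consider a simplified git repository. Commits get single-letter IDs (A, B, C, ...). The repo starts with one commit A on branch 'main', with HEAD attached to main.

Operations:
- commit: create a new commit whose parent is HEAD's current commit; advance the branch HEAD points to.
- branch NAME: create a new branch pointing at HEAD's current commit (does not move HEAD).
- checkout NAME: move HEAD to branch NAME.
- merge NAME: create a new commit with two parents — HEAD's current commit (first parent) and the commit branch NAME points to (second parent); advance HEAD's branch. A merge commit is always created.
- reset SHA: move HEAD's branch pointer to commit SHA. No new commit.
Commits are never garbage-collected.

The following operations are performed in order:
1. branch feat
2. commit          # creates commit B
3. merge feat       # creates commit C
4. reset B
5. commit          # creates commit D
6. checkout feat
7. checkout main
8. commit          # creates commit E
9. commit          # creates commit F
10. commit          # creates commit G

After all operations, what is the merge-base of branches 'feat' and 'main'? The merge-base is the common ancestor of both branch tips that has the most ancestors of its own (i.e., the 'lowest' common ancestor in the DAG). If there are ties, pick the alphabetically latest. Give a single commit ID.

Answer: A

Derivation:
After op 1 (branch): HEAD=main@A [feat=A main=A]
After op 2 (commit): HEAD=main@B [feat=A main=B]
After op 3 (merge): HEAD=main@C [feat=A main=C]
After op 4 (reset): HEAD=main@B [feat=A main=B]
After op 5 (commit): HEAD=main@D [feat=A main=D]
After op 6 (checkout): HEAD=feat@A [feat=A main=D]
After op 7 (checkout): HEAD=main@D [feat=A main=D]
After op 8 (commit): HEAD=main@E [feat=A main=E]
After op 9 (commit): HEAD=main@F [feat=A main=F]
After op 10 (commit): HEAD=main@G [feat=A main=G]
ancestors(feat=A): ['A']
ancestors(main=G): ['A', 'B', 'D', 'E', 'F', 'G']
common: ['A']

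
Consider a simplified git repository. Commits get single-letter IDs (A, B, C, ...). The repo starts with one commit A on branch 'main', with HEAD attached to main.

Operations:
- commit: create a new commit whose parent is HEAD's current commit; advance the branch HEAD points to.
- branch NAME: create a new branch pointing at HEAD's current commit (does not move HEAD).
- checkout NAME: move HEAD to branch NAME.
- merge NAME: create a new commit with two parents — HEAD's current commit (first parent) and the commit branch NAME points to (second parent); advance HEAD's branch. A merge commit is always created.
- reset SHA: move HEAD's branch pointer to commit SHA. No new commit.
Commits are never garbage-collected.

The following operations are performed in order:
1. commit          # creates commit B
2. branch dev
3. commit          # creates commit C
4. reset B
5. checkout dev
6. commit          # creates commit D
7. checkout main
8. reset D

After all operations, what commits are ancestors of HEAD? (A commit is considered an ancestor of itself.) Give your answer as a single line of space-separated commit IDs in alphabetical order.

After op 1 (commit): HEAD=main@B [main=B]
After op 2 (branch): HEAD=main@B [dev=B main=B]
After op 3 (commit): HEAD=main@C [dev=B main=C]
After op 4 (reset): HEAD=main@B [dev=B main=B]
After op 5 (checkout): HEAD=dev@B [dev=B main=B]
After op 6 (commit): HEAD=dev@D [dev=D main=B]
After op 7 (checkout): HEAD=main@B [dev=D main=B]
After op 8 (reset): HEAD=main@D [dev=D main=D]

Answer: A B D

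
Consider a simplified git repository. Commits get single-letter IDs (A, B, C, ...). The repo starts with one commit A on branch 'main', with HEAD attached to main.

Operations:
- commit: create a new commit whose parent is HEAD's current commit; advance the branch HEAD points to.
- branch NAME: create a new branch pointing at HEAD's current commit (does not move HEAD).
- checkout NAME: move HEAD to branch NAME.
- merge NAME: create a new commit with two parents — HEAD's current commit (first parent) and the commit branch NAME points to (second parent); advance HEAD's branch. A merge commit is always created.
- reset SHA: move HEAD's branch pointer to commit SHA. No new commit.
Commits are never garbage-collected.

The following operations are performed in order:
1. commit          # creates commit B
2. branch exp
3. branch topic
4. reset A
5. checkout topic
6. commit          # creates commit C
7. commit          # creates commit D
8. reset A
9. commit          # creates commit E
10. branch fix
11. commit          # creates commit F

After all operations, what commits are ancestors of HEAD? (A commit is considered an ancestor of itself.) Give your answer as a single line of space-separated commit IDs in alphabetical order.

After op 1 (commit): HEAD=main@B [main=B]
After op 2 (branch): HEAD=main@B [exp=B main=B]
After op 3 (branch): HEAD=main@B [exp=B main=B topic=B]
After op 4 (reset): HEAD=main@A [exp=B main=A topic=B]
After op 5 (checkout): HEAD=topic@B [exp=B main=A topic=B]
After op 6 (commit): HEAD=topic@C [exp=B main=A topic=C]
After op 7 (commit): HEAD=topic@D [exp=B main=A topic=D]
After op 8 (reset): HEAD=topic@A [exp=B main=A topic=A]
After op 9 (commit): HEAD=topic@E [exp=B main=A topic=E]
After op 10 (branch): HEAD=topic@E [exp=B fix=E main=A topic=E]
After op 11 (commit): HEAD=topic@F [exp=B fix=E main=A topic=F]

Answer: A E F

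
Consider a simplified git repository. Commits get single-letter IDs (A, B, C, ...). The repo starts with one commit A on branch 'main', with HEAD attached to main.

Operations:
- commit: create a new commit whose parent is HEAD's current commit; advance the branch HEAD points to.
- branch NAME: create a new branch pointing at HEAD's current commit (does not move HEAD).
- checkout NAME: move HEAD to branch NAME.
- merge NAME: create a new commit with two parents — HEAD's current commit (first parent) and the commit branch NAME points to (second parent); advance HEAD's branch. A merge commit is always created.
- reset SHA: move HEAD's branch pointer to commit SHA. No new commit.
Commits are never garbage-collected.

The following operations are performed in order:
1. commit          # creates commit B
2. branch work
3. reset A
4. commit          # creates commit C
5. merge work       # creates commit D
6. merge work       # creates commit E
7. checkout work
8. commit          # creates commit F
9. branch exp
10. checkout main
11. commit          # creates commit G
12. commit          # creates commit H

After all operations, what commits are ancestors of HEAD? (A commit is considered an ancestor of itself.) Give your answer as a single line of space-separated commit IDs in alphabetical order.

After op 1 (commit): HEAD=main@B [main=B]
After op 2 (branch): HEAD=main@B [main=B work=B]
After op 3 (reset): HEAD=main@A [main=A work=B]
After op 4 (commit): HEAD=main@C [main=C work=B]
After op 5 (merge): HEAD=main@D [main=D work=B]
After op 6 (merge): HEAD=main@E [main=E work=B]
After op 7 (checkout): HEAD=work@B [main=E work=B]
After op 8 (commit): HEAD=work@F [main=E work=F]
After op 9 (branch): HEAD=work@F [exp=F main=E work=F]
After op 10 (checkout): HEAD=main@E [exp=F main=E work=F]
After op 11 (commit): HEAD=main@G [exp=F main=G work=F]
After op 12 (commit): HEAD=main@H [exp=F main=H work=F]

Answer: A B C D E G H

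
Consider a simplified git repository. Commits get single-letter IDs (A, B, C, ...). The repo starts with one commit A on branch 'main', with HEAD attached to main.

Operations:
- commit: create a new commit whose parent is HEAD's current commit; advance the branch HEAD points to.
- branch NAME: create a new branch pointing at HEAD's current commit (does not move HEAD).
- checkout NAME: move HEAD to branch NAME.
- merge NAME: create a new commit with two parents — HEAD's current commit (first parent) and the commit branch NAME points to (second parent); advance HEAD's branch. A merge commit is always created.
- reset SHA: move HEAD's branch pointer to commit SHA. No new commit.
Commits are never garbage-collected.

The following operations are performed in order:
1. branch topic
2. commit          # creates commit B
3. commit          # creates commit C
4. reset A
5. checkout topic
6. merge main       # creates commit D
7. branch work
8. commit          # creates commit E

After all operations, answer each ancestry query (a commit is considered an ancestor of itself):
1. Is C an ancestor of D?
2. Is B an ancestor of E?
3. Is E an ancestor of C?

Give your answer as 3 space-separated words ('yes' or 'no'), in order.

Answer: no no no

Derivation:
After op 1 (branch): HEAD=main@A [main=A topic=A]
After op 2 (commit): HEAD=main@B [main=B topic=A]
After op 3 (commit): HEAD=main@C [main=C topic=A]
After op 4 (reset): HEAD=main@A [main=A topic=A]
After op 5 (checkout): HEAD=topic@A [main=A topic=A]
After op 6 (merge): HEAD=topic@D [main=A topic=D]
After op 7 (branch): HEAD=topic@D [main=A topic=D work=D]
After op 8 (commit): HEAD=topic@E [main=A topic=E work=D]
ancestors(D) = {A,D}; C in? no
ancestors(E) = {A,D,E}; B in? no
ancestors(C) = {A,B,C}; E in? no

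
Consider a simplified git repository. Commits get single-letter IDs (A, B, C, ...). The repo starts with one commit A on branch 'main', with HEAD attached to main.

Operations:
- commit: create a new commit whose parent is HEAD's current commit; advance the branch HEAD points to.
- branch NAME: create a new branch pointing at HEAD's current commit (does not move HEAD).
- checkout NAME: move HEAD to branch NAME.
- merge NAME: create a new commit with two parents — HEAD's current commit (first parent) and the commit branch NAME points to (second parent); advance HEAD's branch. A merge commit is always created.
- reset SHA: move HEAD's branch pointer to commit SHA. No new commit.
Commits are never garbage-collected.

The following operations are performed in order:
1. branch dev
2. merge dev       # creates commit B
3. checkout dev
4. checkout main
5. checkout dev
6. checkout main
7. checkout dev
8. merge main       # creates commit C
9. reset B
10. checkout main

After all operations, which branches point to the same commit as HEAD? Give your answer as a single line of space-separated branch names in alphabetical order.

Answer: dev main

Derivation:
After op 1 (branch): HEAD=main@A [dev=A main=A]
After op 2 (merge): HEAD=main@B [dev=A main=B]
After op 3 (checkout): HEAD=dev@A [dev=A main=B]
After op 4 (checkout): HEAD=main@B [dev=A main=B]
After op 5 (checkout): HEAD=dev@A [dev=A main=B]
After op 6 (checkout): HEAD=main@B [dev=A main=B]
After op 7 (checkout): HEAD=dev@A [dev=A main=B]
After op 8 (merge): HEAD=dev@C [dev=C main=B]
After op 9 (reset): HEAD=dev@B [dev=B main=B]
After op 10 (checkout): HEAD=main@B [dev=B main=B]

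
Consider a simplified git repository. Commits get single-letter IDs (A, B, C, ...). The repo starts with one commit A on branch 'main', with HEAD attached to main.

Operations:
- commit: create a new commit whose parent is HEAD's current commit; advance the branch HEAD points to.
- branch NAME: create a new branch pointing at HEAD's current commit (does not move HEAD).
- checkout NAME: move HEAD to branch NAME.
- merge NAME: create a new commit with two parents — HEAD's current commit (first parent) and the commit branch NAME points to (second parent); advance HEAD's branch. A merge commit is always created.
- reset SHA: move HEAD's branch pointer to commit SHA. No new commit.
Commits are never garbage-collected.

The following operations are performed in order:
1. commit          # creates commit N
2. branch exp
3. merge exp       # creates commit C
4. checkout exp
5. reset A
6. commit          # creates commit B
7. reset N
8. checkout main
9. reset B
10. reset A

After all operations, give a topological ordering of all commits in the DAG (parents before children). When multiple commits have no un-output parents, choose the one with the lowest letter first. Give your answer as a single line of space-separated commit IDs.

Answer: A B N C

Derivation:
After op 1 (commit): HEAD=main@N [main=N]
After op 2 (branch): HEAD=main@N [exp=N main=N]
After op 3 (merge): HEAD=main@C [exp=N main=C]
After op 4 (checkout): HEAD=exp@N [exp=N main=C]
After op 5 (reset): HEAD=exp@A [exp=A main=C]
After op 6 (commit): HEAD=exp@B [exp=B main=C]
After op 7 (reset): HEAD=exp@N [exp=N main=C]
After op 8 (checkout): HEAD=main@C [exp=N main=C]
After op 9 (reset): HEAD=main@B [exp=N main=B]
After op 10 (reset): HEAD=main@A [exp=N main=A]
commit A: parents=[]
commit B: parents=['A']
commit C: parents=['N', 'N']
commit N: parents=['A']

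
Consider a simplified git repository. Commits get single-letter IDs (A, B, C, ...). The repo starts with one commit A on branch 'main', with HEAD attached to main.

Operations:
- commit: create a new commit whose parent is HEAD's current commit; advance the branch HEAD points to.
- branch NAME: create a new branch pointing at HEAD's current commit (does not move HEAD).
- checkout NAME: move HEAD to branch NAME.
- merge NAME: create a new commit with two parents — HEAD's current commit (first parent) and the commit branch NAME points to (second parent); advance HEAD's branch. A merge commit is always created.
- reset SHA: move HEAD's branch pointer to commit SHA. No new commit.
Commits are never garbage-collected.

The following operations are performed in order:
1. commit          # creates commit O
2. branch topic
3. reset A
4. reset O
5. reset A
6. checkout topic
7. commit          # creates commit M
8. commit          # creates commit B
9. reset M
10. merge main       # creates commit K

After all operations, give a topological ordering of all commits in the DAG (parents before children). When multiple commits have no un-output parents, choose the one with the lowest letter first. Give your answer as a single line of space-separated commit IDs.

Answer: A O M B K

Derivation:
After op 1 (commit): HEAD=main@O [main=O]
After op 2 (branch): HEAD=main@O [main=O topic=O]
After op 3 (reset): HEAD=main@A [main=A topic=O]
After op 4 (reset): HEAD=main@O [main=O topic=O]
After op 5 (reset): HEAD=main@A [main=A topic=O]
After op 6 (checkout): HEAD=topic@O [main=A topic=O]
After op 7 (commit): HEAD=topic@M [main=A topic=M]
After op 8 (commit): HEAD=topic@B [main=A topic=B]
After op 9 (reset): HEAD=topic@M [main=A topic=M]
After op 10 (merge): HEAD=topic@K [main=A topic=K]
commit A: parents=[]
commit B: parents=['M']
commit K: parents=['M', 'A']
commit M: parents=['O']
commit O: parents=['A']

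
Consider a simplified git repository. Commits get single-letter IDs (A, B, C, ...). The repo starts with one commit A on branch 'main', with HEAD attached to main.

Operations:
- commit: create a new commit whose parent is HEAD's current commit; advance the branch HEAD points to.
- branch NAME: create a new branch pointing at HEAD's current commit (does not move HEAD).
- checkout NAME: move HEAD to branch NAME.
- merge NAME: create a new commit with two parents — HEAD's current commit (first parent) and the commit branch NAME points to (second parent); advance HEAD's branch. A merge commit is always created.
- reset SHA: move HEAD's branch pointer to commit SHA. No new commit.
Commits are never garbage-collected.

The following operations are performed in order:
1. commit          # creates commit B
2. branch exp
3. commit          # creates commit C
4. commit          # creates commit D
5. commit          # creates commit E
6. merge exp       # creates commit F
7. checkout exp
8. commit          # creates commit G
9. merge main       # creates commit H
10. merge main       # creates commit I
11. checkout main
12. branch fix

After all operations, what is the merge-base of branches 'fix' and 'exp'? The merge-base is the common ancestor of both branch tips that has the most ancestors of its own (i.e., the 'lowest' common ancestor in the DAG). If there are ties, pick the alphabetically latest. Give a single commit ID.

Answer: F

Derivation:
After op 1 (commit): HEAD=main@B [main=B]
After op 2 (branch): HEAD=main@B [exp=B main=B]
After op 3 (commit): HEAD=main@C [exp=B main=C]
After op 4 (commit): HEAD=main@D [exp=B main=D]
After op 5 (commit): HEAD=main@E [exp=B main=E]
After op 6 (merge): HEAD=main@F [exp=B main=F]
After op 7 (checkout): HEAD=exp@B [exp=B main=F]
After op 8 (commit): HEAD=exp@G [exp=G main=F]
After op 9 (merge): HEAD=exp@H [exp=H main=F]
After op 10 (merge): HEAD=exp@I [exp=I main=F]
After op 11 (checkout): HEAD=main@F [exp=I main=F]
After op 12 (branch): HEAD=main@F [exp=I fix=F main=F]
ancestors(fix=F): ['A', 'B', 'C', 'D', 'E', 'F']
ancestors(exp=I): ['A', 'B', 'C', 'D', 'E', 'F', 'G', 'H', 'I']
common: ['A', 'B', 'C', 'D', 'E', 'F']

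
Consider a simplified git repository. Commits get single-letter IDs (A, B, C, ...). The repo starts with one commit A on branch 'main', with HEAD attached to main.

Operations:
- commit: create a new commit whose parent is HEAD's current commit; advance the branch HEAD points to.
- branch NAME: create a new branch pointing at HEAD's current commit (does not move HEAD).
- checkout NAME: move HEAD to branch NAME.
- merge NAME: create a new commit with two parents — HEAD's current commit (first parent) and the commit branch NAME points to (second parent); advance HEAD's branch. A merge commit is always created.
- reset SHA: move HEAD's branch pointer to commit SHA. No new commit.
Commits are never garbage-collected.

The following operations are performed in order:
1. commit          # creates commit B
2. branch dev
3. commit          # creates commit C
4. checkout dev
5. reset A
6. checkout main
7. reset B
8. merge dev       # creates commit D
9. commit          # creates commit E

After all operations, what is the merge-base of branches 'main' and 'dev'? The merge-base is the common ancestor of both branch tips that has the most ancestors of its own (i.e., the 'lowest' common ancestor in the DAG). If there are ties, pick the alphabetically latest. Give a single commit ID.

After op 1 (commit): HEAD=main@B [main=B]
After op 2 (branch): HEAD=main@B [dev=B main=B]
After op 3 (commit): HEAD=main@C [dev=B main=C]
After op 4 (checkout): HEAD=dev@B [dev=B main=C]
After op 5 (reset): HEAD=dev@A [dev=A main=C]
After op 6 (checkout): HEAD=main@C [dev=A main=C]
After op 7 (reset): HEAD=main@B [dev=A main=B]
After op 8 (merge): HEAD=main@D [dev=A main=D]
After op 9 (commit): HEAD=main@E [dev=A main=E]
ancestors(main=E): ['A', 'B', 'D', 'E']
ancestors(dev=A): ['A']
common: ['A']

Answer: A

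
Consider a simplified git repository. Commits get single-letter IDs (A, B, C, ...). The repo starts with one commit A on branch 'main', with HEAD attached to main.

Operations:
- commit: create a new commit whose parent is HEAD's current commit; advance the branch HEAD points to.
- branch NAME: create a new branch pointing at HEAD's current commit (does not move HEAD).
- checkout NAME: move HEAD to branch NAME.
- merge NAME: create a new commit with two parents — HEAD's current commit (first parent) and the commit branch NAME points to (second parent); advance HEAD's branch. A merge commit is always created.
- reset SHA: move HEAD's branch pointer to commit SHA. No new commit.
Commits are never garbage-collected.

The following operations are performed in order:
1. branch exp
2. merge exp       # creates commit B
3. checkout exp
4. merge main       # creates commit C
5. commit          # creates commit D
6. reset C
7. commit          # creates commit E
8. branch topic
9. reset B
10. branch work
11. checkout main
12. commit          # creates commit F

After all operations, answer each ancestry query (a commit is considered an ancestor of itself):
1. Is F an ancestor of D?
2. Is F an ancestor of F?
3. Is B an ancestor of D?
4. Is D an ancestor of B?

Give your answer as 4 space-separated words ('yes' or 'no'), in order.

After op 1 (branch): HEAD=main@A [exp=A main=A]
After op 2 (merge): HEAD=main@B [exp=A main=B]
After op 3 (checkout): HEAD=exp@A [exp=A main=B]
After op 4 (merge): HEAD=exp@C [exp=C main=B]
After op 5 (commit): HEAD=exp@D [exp=D main=B]
After op 6 (reset): HEAD=exp@C [exp=C main=B]
After op 7 (commit): HEAD=exp@E [exp=E main=B]
After op 8 (branch): HEAD=exp@E [exp=E main=B topic=E]
After op 9 (reset): HEAD=exp@B [exp=B main=B topic=E]
After op 10 (branch): HEAD=exp@B [exp=B main=B topic=E work=B]
After op 11 (checkout): HEAD=main@B [exp=B main=B topic=E work=B]
After op 12 (commit): HEAD=main@F [exp=B main=F topic=E work=B]
ancestors(D) = {A,B,C,D}; F in? no
ancestors(F) = {A,B,F}; F in? yes
ancestors(D) = {A,B,C,D}; B in? yes
ancestors(B) = {A,B}; D in? no

Answer: no yes yes no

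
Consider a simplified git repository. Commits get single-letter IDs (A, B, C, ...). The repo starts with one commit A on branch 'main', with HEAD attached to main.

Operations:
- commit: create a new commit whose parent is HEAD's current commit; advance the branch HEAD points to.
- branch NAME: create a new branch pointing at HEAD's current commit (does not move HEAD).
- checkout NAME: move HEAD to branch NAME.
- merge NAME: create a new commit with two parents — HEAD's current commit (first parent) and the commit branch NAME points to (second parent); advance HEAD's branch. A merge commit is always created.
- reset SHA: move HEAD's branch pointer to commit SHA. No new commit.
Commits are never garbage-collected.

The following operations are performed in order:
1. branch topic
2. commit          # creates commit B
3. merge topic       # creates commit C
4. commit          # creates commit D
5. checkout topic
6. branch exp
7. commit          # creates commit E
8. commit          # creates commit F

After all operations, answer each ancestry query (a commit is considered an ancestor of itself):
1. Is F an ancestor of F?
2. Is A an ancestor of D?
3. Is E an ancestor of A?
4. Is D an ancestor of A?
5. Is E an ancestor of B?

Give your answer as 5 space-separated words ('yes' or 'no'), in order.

Answer: yes yes no no no

Derivation:
After op 1 (branch): HEAD=main@A [main=A topic=A]
After op 2 (commit): HEAD=main@B [main=B topic=A]
After op 3 (merge): HEAD=main@C [main=C topic=A]
After op 4 (commit): HEAD=main@D [main=D topic=A]
After op 5 (checkout): HEAD=topic@A [main=D topic=A]
After op 6 (branch): HEAD=topic@A [exp=A main=D topic=A]
After op 7 (commit): HEAD=topic@E [exp=A main=D topic=E]
After op 8 (commit): HEAD=topic@F [exp=A main=D topic=F]
ancestors(F) = {A,E,F}; F in? yes
ancestors(D) = {A,B,C,D}; A in? yes
ancestors(A) = {A}; E in? no
ancestors(A) = {A}; D in? no
ancestors(B) = {A,B}; E in? no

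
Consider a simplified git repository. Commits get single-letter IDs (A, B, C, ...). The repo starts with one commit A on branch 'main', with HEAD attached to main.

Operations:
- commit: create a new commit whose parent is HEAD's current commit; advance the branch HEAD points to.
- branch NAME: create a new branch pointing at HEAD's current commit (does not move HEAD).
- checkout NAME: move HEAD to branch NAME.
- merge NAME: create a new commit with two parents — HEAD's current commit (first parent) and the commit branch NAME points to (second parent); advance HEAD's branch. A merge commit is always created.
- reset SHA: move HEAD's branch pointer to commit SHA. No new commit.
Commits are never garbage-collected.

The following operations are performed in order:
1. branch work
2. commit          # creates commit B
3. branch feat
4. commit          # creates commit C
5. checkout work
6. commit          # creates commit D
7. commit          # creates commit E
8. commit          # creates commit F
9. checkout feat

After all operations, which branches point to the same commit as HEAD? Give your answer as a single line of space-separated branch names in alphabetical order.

Answer: feat

Derivation:
After op 1 (branch): HEAD=main@A [main=A work=A]
After op 2 (commit): HEAD=main@B [main=B work=A]
After op 3 (branch): HEAD=main@B [feat=B main=B work=A]
After op 4 (commit): HEAD=main@C [feat=B main=C work=A]
After op 5 (checkout): HEAD=work@A [feat=B main=C work=A]
After op 6 (commit): HEAD=work@D [feat=B main=C work=D]
After op 7 (commit): HEAD=work@E [feat=B main=C work=E]
After op 8 (commit): HEAD=work@F [feat=B main=C work=F]
After op 9 (checkout): HEAD=feat@B [feat=B main=C work=F]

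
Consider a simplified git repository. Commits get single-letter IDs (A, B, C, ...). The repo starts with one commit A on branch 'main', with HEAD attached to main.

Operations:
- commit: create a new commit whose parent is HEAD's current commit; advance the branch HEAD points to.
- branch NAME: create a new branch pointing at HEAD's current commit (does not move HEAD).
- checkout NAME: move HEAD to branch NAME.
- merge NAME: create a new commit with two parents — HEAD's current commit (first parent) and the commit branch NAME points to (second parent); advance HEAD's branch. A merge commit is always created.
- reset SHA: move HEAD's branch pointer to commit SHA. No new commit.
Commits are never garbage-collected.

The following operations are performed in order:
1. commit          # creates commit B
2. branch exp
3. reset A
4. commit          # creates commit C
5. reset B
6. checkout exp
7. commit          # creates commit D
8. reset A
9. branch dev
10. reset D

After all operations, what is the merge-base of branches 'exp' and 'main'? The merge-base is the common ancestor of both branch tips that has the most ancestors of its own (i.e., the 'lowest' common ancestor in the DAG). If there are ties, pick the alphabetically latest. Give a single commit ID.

Answer: B

Derivation:
After op 1 (commit): HEAD=main@B [main=B]
After op 2 (branch): HEAD=main@B [exp=B main=B]
After op 3 (reset): HEAD=main@A [exp=B main=A]
After op 4 (commit): HEAD=main@C [exp=B main=C]
After op 5 (reset): HEAD=main@B [exp=B main=B]
After op 6 (checkout): HEAD=exp@B [exp=B main=B]
After op 7 (commit): HEAD=exp@D [exp=D main=B]
After op 8 (reset): HEAD=exp@A [exp=A main=B]
After op 9 (branch): HEAD=exp@A [dev=A exp=A main=B]
After op 10 (reset): HEAD=exp@D [dev=A exp=D main=B]
ancestors(exp=D): ['A', 'B', 'D']
ancestors(main=B): ['A', 'B']
common: ['A', 'B']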